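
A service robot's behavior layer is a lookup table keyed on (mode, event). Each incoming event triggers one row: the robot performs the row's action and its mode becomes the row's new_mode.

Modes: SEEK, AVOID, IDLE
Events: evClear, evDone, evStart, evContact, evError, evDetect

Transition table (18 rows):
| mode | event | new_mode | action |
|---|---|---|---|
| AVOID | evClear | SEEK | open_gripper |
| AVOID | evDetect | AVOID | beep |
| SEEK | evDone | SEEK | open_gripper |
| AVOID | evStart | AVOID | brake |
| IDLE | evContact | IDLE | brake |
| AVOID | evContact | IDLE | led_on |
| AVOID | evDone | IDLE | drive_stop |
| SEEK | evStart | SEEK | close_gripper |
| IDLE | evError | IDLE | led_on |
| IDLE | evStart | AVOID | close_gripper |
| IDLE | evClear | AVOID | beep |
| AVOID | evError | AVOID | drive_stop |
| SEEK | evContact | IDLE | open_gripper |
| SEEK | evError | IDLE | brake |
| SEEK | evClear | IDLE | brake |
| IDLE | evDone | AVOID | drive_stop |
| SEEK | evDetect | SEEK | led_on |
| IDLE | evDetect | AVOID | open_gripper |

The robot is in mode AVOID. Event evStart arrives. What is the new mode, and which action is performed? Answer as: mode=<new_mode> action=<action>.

current mode = AVOID; filter table to that mode:
  (AVOID, evClear) → (SEEK, open_gripper)
  (AVOID, evDetect) → (AVOID, beep)
  (AVOID, evStart) → (AVOID, brake)  ← event matches
  (AVOID, evContact) → (IDLE, led_on)
  (AVOID, evDone) → (IDLE, drive_stop)
  (AVOID, evError) → (AVOID, drive_stop)
event = evStart selects (AVOID, brake)

mode=AVOID action=brake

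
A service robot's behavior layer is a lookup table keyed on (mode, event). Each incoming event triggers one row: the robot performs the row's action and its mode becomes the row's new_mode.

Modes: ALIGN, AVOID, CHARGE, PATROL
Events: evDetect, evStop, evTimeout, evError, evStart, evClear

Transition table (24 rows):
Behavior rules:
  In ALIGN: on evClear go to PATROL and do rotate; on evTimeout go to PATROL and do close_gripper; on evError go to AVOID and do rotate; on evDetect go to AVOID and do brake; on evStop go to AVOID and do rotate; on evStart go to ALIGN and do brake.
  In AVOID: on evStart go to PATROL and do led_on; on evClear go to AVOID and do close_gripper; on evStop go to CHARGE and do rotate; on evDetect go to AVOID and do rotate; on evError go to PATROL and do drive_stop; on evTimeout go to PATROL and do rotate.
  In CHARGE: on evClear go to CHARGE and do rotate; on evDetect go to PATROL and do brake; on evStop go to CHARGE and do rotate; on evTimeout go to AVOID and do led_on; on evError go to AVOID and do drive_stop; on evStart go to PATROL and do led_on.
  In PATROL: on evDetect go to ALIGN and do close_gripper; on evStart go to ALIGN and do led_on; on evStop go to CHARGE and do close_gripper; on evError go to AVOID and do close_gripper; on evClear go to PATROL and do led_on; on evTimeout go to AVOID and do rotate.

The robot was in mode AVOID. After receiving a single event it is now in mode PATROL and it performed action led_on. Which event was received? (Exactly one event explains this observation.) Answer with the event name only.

evStart

try evDetect: (AVOID, evDetect) → (AVOID, rotate)
try evStop: (AVOID, evStop) → (CHARGE, rotate)
try evTimeout: (AVOID, evTimeout) → (PATROL, rotate)
try evError: (AVOID, evError) → (PATROL, drive_stop)
try evStart: (AVOID, evStart) → (PATROL, led_on)  ← matches
try evClear: (AVOID, evClear) → (AVOID, close_gripper)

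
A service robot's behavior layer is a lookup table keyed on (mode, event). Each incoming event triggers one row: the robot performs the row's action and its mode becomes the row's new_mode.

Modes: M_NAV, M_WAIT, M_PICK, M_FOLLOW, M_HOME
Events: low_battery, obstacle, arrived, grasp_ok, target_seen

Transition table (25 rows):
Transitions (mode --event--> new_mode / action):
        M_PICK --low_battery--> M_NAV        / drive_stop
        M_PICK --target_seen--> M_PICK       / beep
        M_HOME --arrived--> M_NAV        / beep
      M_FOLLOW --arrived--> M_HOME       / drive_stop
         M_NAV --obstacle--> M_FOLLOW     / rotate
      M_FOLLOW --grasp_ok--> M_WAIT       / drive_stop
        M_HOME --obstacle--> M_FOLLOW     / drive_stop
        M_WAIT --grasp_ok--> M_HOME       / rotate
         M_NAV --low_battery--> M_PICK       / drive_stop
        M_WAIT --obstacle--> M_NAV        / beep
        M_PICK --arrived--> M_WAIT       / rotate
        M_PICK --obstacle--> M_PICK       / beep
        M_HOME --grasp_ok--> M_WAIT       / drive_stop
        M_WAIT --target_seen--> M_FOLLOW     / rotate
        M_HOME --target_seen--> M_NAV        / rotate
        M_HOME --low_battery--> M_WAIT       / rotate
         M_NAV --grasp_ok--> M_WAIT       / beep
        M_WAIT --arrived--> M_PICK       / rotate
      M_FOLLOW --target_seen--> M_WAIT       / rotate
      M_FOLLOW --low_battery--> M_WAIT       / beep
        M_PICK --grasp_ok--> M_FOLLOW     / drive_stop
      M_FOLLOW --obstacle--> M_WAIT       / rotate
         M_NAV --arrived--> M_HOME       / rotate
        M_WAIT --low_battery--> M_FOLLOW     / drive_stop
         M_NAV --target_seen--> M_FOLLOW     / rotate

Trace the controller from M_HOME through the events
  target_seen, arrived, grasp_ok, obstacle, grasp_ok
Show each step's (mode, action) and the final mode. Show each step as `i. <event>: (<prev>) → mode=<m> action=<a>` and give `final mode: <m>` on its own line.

1. target_seen: (M_HOME) → mode=M_NAV action=rotate
2. arrived: (M_NAV) → mode=M_HOME action=rotate
3. grasp_ok: (M_HOME) → mode=M_WAIT action=drive_stop
4. obstacle: (M_WAIT) → mode=M_NAV action=beep
5. grasp_ok: (M_NAV) → mode=M_WAIT action=beep

final mode: M_WAIT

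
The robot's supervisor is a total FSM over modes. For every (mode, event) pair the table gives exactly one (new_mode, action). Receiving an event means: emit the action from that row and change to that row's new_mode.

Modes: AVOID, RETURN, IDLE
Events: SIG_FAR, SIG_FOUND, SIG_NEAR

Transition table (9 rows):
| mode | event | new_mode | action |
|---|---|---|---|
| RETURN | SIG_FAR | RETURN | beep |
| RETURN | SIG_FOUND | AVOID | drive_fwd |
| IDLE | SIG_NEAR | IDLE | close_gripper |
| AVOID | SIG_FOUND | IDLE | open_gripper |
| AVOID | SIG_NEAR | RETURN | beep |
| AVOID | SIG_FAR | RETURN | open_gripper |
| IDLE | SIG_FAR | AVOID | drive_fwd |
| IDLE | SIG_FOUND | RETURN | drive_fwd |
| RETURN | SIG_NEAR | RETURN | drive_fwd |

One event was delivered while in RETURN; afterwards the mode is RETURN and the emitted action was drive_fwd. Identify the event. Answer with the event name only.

try SIG_FAR: (RETURN, SIG_FAR) → (RETURN, beep)
try SIG_FOUND: (RETURN, SIG_FOUND) → (AVOID, drive_fwd)
try SIG_NEAR: (RETURN, SIG_NEAR) → (RETURN, drive_fwd)  ← matches

SIG_NEAR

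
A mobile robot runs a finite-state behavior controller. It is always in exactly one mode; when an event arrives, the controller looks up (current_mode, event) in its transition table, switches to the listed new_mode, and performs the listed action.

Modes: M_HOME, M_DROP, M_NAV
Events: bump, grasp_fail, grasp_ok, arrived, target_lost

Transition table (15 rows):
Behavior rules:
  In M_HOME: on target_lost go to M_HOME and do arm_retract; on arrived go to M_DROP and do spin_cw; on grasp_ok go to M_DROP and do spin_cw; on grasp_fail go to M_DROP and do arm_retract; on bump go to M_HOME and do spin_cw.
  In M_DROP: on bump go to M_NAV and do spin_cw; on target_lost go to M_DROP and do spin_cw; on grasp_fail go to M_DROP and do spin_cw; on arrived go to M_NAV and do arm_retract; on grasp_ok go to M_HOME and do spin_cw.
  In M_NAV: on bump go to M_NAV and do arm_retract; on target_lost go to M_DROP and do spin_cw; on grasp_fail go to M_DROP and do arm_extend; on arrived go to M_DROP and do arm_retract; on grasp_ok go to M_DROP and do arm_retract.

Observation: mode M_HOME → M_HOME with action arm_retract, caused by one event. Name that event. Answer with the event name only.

try bump: (M_HOME, bump) → (M_HOME, spin_cw)
try grasp_fail: (M_HOME, grasp_fail) → (M_DROP, arm_retract)
try grasp_ok: (M_HOME, grasp_ok) → (M_DROP, spin_cw)
try arrived: (M_HOME, arrived) → (M_DROP, spin_cw)
try target_lost: (M_HOME, target_lost) → (M_HOME, arm_retract)  ← matches

target_lost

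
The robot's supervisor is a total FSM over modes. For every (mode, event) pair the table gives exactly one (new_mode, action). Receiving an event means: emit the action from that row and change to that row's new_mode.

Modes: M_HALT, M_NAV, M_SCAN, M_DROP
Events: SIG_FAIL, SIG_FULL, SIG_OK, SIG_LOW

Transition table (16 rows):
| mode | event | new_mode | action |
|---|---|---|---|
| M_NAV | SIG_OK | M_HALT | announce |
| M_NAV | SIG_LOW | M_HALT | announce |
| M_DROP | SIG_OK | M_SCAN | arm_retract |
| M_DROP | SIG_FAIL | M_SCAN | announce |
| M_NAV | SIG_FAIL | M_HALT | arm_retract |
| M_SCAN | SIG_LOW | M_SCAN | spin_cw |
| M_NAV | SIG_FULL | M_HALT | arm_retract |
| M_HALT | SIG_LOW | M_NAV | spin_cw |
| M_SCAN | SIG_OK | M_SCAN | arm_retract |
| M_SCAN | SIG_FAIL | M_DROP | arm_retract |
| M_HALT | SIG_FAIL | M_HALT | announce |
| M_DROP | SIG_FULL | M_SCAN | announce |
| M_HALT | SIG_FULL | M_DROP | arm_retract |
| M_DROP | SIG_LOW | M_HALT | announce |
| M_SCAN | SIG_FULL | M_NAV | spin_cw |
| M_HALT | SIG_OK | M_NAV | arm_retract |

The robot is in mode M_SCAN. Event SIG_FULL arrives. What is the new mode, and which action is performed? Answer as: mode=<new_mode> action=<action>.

mode=M_NAV action=spin_cw

current mode = M_SCAN; filter table to that mode:
  (M_SCAN, SIG_LOW) → (M_SCAN, spin_cw)
  (M_SCAN, SIG_OK) → (M_SCAN, arm_retract)
  (M_SCAN, SIG_FAIL) → (M_DROP, arm_retract)
  (M_SCAN, SIG_FULL) → (M_NAV, spin_cw)  ← event matches
event = SIG_FULL selects (M_NAV, spin_cw)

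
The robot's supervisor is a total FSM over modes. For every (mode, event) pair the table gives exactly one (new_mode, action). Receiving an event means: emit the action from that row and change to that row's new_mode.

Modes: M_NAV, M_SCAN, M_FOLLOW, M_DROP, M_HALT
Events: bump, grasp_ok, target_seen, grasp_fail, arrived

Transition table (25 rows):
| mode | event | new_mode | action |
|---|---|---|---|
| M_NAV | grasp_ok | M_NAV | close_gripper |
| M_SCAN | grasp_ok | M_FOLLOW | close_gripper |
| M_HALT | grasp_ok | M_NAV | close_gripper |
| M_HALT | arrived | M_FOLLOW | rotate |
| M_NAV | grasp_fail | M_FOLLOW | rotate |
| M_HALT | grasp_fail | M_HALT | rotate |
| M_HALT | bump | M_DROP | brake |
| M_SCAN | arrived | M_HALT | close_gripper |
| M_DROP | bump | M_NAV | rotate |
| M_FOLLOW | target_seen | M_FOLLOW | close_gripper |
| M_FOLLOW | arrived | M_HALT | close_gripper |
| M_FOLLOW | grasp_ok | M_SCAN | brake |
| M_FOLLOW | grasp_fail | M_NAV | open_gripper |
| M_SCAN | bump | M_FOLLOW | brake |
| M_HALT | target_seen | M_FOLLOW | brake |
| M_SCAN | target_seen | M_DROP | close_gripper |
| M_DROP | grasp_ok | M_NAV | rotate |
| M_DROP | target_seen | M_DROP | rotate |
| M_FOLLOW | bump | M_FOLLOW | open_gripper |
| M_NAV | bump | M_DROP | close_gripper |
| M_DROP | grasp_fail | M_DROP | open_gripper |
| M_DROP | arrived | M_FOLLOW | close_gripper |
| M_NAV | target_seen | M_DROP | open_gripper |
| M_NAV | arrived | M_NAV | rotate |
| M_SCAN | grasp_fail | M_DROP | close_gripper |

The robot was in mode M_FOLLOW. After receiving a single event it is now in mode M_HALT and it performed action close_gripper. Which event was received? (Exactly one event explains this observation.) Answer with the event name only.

try bump: (M_FOLLOW, bump) → (M_FOLLOW, open_gripper)
try grasp_ok: (M_FOLLOW, grasp_ok) → (M_SCAN, brake)
try target_seen: (M_FOLLOW, target_seen) → (M_FOLLOW, close_gripper)
try grasp_fail: (M_FOLLOW, grasp_fail) → (M_NAV, open_gripper)
try arrived: (M_FOLLOW, arrived) → (M_HALT, close_gripper)  ← matches

arrived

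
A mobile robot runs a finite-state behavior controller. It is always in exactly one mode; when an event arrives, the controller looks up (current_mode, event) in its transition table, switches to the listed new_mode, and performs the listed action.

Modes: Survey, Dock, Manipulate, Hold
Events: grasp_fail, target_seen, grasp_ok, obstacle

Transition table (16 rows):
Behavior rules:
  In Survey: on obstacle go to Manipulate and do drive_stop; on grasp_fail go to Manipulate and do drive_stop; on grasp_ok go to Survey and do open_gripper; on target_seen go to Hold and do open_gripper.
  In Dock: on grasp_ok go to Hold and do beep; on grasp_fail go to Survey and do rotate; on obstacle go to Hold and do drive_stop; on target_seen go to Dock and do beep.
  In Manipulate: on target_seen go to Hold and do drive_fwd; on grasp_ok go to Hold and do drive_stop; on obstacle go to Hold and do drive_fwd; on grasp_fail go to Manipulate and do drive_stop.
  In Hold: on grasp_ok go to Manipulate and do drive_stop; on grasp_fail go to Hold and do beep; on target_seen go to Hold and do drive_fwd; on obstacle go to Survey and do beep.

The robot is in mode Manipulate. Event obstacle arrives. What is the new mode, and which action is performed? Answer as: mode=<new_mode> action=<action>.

mode=Hold action=drive_fwd

current mode = Manipulate; filter table to that mode:
  (Manipulate, target_seen) → (Hold, drive_fwd)
  (Manipulate, grasp_ok) → (Hold, drive_stop)
  (Manipulate, obstacle) → (Hold, drive_fwd)  ← event matches
  (Manipulate, grasp_fail) → (Manipulate, drive_stop)
event = obstacle selects (Hold, drive_fwd)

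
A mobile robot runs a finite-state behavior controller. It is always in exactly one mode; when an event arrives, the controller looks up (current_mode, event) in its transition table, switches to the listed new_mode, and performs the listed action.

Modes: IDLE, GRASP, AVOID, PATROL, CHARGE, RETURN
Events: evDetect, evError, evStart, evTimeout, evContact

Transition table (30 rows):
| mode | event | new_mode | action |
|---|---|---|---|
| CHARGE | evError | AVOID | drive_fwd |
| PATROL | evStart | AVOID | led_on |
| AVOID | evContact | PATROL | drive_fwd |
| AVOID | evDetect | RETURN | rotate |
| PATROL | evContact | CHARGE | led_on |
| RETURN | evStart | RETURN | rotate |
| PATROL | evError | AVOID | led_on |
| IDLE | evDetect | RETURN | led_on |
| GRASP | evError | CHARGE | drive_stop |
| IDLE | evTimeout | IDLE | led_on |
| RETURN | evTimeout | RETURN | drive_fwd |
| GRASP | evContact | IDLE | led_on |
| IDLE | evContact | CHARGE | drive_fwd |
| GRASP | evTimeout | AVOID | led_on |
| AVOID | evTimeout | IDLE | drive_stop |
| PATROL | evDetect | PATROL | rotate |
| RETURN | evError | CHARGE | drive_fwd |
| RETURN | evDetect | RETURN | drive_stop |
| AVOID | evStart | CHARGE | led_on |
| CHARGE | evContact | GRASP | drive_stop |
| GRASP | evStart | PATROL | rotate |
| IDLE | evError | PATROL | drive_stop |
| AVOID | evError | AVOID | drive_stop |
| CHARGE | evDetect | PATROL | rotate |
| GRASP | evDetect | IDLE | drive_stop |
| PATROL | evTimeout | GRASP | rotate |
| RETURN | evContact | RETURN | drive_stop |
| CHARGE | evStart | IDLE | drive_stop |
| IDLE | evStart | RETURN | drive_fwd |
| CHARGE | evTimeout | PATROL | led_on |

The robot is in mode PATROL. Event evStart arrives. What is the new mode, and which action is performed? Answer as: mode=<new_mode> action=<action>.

mode=AVOID action=led_on

current mode = PATROL; filter table to that mode:
  (PATROL, evStart) → (AVOID, led_on)  ← event matches
  (PATROL, evContact) → (CHARGE, led_on)
  (PATROL, evError) → (AVOID, led_on)
  (PATROL, evDetect) → (PATROL, rotate)
  (PATROL, evTimeout) → (GRASP, rotate)
event = evStart selects (AVOID, led_on)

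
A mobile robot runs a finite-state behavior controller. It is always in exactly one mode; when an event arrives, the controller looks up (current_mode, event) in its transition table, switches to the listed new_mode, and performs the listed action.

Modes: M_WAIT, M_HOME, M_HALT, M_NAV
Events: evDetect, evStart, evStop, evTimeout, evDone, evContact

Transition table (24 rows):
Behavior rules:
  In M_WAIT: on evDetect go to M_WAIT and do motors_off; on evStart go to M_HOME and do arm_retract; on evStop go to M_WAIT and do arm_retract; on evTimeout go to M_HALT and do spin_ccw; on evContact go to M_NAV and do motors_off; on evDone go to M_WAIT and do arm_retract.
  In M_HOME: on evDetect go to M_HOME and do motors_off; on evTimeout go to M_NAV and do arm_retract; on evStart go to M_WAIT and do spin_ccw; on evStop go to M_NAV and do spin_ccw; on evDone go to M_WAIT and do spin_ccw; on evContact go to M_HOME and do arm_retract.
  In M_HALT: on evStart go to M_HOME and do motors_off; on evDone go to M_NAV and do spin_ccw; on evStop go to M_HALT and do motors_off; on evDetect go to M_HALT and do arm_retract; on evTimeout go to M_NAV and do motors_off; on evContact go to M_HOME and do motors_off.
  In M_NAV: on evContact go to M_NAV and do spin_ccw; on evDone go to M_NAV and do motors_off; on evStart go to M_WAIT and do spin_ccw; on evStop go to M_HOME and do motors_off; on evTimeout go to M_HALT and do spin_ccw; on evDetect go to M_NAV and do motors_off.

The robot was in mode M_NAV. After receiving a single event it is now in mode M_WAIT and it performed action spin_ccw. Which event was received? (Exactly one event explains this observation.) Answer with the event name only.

evStart

try evDetect: (M_NAV, evDetect) → (M_NAV, motors_off)
try evStart: (M_NAV, evStart) → (M_WAIT, spin_ccw)  ← matches
try evStop: (M_NAV, evStop) → (M_HOME, motors_off)
try evTimeout: (M_NAV, evTimeout) → (M_HALT, spin_ccw)
try evDone: (M_NAV, evDone) → (M_NAV, motors_off)
try evContact: (M_NAV, evContact) → (M_NAV, spin_ccw)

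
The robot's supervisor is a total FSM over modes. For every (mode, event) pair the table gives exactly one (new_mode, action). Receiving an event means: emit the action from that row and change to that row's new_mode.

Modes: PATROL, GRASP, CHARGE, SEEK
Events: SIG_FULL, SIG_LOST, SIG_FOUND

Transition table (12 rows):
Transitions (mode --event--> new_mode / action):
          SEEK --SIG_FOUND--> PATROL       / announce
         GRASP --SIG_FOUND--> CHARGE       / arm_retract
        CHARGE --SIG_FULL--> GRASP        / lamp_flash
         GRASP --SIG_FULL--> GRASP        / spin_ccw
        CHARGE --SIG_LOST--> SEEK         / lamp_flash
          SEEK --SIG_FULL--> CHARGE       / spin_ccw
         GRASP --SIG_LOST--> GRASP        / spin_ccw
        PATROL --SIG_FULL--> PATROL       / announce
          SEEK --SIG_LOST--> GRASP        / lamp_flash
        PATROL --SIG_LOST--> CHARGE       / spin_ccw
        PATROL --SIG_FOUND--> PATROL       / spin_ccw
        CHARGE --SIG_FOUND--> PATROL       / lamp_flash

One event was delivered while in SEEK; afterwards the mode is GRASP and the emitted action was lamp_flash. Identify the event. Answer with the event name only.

try SIG_FULL: (SEEK, SIG_FULL) → (CHARGE, spin_ccw)
try SIG_LOST: (SEEK, SIG_LOST) → (GRASP, lamp_flash)  ← matches
try SIG_FOUND: (SEEK, SIG_FOUND) → (PATROL, announce)

SIG_LOST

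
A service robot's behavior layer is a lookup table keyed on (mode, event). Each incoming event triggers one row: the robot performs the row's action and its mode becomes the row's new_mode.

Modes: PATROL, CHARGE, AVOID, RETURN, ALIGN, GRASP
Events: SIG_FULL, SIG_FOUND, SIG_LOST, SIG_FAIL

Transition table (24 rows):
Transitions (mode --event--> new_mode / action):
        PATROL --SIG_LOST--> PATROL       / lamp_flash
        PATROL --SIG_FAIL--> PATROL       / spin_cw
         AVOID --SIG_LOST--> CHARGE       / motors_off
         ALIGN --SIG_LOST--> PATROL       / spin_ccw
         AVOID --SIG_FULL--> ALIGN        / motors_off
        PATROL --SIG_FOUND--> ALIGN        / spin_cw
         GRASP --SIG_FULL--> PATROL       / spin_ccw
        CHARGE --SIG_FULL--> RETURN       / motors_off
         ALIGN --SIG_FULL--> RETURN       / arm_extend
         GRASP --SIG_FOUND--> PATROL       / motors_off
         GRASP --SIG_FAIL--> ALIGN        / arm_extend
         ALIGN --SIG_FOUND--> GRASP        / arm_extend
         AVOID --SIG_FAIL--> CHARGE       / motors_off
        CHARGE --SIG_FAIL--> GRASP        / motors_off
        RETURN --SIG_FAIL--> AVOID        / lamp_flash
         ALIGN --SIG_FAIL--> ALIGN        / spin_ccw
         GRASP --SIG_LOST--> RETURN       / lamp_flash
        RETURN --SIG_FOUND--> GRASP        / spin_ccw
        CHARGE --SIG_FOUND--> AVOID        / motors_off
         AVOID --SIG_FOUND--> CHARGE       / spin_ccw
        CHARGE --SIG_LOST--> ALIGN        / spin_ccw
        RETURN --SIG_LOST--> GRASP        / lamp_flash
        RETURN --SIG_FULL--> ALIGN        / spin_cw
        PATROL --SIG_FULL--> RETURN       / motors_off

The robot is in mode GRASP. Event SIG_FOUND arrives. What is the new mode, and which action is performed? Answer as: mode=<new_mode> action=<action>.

current mode = GRASP; filter table to that mode:
  (GRASP, SIG_FULL) → (PATROL, spin_ccw)
  (GRASP, SIG_FOUND) → (PATROL, motors_off)  ← event matches
  (GRASP, SIG_FAIL) → (ALIGN, arm_extend)
  (GRASP, SIG_LOST) → (RETURN, lamp_flash)
event = SIG_FOUND selects (PATROL, motors_off)

mode=PATROL action=motors_off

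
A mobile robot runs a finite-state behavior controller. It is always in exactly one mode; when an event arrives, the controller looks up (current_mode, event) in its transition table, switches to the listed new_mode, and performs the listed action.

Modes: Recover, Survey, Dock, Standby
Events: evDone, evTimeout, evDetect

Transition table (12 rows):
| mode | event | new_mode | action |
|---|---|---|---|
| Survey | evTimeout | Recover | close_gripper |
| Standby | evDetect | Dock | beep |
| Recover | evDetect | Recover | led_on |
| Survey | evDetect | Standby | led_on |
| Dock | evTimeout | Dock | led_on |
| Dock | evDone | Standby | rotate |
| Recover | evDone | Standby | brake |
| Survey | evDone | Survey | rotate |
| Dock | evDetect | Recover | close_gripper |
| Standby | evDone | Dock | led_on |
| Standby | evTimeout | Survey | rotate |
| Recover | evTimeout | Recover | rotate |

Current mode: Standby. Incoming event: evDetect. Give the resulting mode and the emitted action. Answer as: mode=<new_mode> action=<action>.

current mode = Standby; filter table to that mode:
  (Standby, evDetect) → (Dock, beep)  ← event matches
  (Standby, evDone) → (Dock, led_on)
  (Standby, evTimeout) → (Survey, rotate)
event = evDetect selects (Dock, beep)

mode=Dock action=beep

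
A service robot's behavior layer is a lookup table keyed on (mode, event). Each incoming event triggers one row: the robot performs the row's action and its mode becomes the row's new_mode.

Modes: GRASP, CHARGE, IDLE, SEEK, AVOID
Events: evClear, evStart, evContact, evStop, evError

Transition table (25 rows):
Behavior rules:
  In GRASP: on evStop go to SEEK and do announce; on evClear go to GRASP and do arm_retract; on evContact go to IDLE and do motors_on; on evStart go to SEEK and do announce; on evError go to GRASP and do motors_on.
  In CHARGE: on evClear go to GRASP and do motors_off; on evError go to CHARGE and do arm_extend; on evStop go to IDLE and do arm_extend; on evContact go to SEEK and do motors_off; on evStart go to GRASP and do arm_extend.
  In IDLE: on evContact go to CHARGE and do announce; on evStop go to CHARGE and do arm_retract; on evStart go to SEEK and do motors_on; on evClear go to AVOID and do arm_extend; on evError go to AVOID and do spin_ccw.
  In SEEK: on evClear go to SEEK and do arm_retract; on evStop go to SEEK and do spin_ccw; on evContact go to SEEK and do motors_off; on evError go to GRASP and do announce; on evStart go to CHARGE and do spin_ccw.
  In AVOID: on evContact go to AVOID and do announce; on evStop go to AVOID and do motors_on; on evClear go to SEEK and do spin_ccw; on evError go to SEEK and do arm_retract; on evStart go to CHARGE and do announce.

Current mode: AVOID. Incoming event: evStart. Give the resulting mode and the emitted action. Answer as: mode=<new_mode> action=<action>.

mode=CHARGE action=announce

current mode = AVOID; filter table to that mode:
  (AVOID, evContact) → (AVOID, announce)
  (AVOID, evStop) → (AVOID, motors_on)
  (AVOID, evClear) → (SEEK, spin_ccw)
  (AVOID, evError) → (SEEK, arm_retract)
  (AVOID, evStart) → (CHARGE, announce)  ← event matches
event = evStart selects (CHARGE, announce)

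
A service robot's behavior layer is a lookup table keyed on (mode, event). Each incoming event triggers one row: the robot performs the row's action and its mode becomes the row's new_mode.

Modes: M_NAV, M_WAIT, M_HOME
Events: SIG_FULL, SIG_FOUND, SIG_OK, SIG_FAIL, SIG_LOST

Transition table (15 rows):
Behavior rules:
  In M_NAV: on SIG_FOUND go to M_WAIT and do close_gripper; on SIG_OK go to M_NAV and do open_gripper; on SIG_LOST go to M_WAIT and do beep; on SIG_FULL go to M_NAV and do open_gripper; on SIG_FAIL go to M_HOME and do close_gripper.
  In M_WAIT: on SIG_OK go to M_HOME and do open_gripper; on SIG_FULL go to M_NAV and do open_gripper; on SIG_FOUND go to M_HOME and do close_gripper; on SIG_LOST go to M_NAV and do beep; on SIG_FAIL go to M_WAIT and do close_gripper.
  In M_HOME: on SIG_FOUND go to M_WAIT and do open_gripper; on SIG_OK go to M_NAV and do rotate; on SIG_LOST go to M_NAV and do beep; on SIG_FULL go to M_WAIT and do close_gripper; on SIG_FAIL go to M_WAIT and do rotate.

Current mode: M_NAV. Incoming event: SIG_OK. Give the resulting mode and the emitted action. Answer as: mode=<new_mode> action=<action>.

current mode = M_NAV; filter table to that mode:
  (M_NAV, SIG_FOUND) → (M_WAIT, close_gripper)
  (M_NAV, SIG_OK) → (M_NAV, open_gripper)  ← event matches
  (M_NAV, SIG_LOST) → (M_WAIT, beep)
  (M_NAV, SIG_FULL) → (M_NAV, open_gripper)
  (M_NAV, SIG_FAIL) → (M_HOME, close_gripper)
event = SIG_OK selects (M_NAV, open_gripper)

mode=M_NAV action=open_gripper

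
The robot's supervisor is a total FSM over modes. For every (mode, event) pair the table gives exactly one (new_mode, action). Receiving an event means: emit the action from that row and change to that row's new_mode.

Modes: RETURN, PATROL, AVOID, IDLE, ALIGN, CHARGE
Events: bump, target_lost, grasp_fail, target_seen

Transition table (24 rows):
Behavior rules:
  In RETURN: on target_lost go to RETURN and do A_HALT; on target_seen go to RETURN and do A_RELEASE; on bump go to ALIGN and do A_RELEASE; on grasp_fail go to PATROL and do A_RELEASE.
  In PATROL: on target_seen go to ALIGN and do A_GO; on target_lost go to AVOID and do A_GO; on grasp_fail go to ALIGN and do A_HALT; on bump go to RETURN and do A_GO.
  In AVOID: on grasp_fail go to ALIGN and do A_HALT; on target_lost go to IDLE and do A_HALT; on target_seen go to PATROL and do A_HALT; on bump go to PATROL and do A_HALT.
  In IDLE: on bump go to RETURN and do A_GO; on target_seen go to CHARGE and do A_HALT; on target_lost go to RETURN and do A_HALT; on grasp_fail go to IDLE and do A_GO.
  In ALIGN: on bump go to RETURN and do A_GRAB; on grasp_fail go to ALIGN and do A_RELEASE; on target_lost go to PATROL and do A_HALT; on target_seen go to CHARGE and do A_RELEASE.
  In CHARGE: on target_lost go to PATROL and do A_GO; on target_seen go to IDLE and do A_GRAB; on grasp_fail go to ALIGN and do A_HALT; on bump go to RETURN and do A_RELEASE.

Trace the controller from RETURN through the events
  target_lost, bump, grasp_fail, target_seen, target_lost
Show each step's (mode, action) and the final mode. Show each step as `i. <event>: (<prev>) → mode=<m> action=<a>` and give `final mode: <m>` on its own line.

1. target_lost: (RETURN) → mode=RETURN action=A_HALT
2. bump: (RETURN) → mode=ALIGN action=A_RELEASE
3. grasp_fail: (ALIGN) → mode=ALIGN action=A_RELEASE
4. target_seen: (ALIGN) → mode=CHARGE action=A_RELEASE
5. target_lost: (CHARGE) → mode=PATROL action=A_GO

final mode: PATROL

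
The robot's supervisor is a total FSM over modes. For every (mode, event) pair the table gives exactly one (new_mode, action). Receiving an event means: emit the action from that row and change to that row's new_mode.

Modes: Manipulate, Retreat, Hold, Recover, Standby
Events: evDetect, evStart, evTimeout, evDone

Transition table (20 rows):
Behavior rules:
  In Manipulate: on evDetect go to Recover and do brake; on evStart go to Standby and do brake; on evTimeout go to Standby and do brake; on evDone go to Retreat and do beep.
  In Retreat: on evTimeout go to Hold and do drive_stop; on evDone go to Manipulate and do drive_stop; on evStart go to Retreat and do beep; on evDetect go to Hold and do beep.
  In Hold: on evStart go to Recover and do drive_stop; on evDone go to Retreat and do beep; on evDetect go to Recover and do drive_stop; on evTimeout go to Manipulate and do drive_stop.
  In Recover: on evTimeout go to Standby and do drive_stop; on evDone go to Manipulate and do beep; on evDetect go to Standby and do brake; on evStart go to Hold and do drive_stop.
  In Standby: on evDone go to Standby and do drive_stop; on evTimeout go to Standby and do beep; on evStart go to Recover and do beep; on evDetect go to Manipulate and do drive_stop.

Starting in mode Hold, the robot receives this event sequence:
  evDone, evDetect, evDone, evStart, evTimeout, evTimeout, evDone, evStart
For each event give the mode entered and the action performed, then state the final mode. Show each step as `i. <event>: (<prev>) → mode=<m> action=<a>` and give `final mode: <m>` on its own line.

1. evDone: (Hold) → mode=Retreat action=beep
2. evDetect: (Retreat) → mode=Hold action=beep
3. evDone: (Hold) → mode=Retreat action=beep
4. evStart: (Retreat) → mode=Retreat action=beep
5. evTimeout: (Retreat) → mode=Hold action=drive_stop
6. evTimeout: (Hold) → mode=Manipulate action=drive_stop
7. evDone: (Manipulate) → mode=Retreat action=beep
8. evStart: (Retreat) → mode=Retreat action=beep

final mode: Retreat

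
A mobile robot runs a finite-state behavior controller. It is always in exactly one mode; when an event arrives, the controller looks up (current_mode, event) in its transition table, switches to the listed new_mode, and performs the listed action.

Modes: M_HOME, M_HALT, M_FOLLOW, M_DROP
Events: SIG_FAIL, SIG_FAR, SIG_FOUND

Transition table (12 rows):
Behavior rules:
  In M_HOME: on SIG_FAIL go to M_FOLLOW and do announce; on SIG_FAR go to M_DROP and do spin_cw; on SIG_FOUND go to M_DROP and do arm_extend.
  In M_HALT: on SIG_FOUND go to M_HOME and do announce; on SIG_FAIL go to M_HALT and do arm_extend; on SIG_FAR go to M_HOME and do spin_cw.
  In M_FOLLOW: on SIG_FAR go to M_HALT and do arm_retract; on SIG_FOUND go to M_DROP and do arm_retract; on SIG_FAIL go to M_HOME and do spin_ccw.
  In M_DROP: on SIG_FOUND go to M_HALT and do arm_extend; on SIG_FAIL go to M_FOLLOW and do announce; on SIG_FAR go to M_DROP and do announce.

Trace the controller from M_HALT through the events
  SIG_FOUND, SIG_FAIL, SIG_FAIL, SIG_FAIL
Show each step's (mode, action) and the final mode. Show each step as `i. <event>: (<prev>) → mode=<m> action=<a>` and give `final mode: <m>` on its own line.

1. SIG_FOUND: (M_HALT) → mode=M_HOME action=announce
2. SIG_FAIL: (M_HOME) → mode=M_FOLLOW action=announce
3. SIG_FAIL: (M_FOLLOW) → mode=M_HOME action=spin_ccw
4. SIG_FAIL: (M_HOME) → mode=M_FOLLOW action=announce

final mode: M_FOLLOW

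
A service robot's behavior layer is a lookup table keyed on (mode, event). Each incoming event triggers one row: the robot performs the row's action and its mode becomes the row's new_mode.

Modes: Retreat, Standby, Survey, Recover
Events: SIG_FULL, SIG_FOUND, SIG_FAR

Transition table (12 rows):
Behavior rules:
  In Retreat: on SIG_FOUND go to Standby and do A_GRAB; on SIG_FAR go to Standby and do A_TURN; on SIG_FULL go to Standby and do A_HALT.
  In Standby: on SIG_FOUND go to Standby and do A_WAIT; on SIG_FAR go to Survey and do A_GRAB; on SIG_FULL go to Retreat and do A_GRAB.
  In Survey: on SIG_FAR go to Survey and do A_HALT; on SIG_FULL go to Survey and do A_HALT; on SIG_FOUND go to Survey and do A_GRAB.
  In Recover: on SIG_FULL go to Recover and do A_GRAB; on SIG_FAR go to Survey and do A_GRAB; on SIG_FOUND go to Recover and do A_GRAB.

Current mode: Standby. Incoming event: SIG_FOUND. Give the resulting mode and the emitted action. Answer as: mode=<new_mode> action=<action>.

current mode = Standby; filter table to that mode:
  (Standby, SIG_FOUND) → (Standby, A_WAIT)  ← event matches
  (Standby, SIG_FAR) → (Survey, A_GRAB)
  (Standby, SIG_FULL) → (Retreat, A_GRAB)
event = SIG_FOUND selects (Standby, A_WAIT)

mode=Standby action=A_WAIT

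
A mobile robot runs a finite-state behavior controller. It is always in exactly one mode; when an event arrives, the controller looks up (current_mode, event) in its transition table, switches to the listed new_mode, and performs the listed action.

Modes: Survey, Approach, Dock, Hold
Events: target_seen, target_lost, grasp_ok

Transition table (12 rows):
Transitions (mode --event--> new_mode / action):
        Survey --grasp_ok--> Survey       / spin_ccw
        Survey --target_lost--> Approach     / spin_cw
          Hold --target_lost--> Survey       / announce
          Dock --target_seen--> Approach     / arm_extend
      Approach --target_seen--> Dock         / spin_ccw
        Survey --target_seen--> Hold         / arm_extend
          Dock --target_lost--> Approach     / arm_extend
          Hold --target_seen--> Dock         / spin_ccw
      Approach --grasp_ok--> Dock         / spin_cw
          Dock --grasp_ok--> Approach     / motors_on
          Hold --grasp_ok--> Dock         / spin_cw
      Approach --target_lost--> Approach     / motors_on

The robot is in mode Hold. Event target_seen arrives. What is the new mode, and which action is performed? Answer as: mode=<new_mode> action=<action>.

mode=Dock action=spin_ccw

current mode = Hold; filter table to that mode:
  (Hold, target_lost) → (Survey, announce)
  (Hold, target_seen) → (Dock, spin_ccw)  ← event matches
  (Hold, grasp_ok) → (Dock, spin_cw)
event = target_seen selects (Dock, spin_ccw)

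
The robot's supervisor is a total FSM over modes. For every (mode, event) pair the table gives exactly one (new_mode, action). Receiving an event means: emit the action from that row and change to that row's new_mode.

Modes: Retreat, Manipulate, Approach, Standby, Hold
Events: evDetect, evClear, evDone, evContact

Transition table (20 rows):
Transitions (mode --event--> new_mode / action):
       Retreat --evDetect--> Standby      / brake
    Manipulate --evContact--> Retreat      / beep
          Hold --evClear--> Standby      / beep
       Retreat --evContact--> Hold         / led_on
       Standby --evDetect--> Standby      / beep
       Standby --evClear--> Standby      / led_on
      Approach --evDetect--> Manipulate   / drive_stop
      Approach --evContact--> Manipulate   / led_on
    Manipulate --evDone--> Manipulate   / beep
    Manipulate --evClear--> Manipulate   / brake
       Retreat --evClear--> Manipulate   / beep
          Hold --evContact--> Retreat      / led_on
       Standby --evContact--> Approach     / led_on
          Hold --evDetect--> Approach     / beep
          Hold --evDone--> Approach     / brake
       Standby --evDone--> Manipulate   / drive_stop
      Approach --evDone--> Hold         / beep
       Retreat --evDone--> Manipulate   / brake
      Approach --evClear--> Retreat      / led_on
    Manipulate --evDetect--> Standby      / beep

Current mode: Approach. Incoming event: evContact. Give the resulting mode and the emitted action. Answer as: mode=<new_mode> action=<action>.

mode=Manipulate action=led_on

current mode = Approach; filter table to that mode:
  (Approach, evDetect) → (Manipulate, drive_stop)
  (Approach, evContact) → (Manipulate, led_on)  ← event matches
  (Approach, evDone) → (Hold, beep)
  (Approach, evClear) → (Retreat, led_on)
event = evContact selects (Manipulate, led_on)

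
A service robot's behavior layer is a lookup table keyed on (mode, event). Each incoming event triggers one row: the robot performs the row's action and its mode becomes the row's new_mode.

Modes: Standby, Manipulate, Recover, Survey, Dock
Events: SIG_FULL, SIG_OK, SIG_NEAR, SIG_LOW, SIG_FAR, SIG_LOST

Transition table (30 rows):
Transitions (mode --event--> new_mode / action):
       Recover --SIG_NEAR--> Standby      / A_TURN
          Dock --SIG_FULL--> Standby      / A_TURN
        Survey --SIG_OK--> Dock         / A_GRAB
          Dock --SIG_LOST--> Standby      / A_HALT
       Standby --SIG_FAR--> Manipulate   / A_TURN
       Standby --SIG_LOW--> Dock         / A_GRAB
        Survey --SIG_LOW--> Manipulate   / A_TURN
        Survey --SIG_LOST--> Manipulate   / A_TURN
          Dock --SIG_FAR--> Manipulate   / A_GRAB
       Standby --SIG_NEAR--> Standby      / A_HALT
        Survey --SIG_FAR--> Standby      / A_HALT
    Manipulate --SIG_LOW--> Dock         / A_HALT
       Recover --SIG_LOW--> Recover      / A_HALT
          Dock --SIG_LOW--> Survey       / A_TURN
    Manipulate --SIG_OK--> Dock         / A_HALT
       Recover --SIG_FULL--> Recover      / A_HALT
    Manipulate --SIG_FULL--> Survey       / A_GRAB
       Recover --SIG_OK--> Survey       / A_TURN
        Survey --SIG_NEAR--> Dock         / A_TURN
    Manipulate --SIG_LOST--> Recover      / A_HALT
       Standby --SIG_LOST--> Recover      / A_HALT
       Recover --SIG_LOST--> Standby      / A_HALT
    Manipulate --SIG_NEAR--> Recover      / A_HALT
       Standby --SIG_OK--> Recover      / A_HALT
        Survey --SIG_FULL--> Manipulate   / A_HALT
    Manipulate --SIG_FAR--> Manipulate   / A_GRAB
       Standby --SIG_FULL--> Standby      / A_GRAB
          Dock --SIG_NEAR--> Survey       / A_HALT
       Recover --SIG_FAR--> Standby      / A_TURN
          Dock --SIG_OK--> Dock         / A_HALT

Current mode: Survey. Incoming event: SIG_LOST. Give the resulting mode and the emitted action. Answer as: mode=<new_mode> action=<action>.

mode=Manipulate action=A_TURN

current mode = Survey; filter table to that mode:
  (Survey, SIG_OK) → (Dock, A_GRAB)
  (Survey, SIG_LOW) → (Manipulate, A_TURN)
  (Survey, SIG_LOST) → (Manipulate, A_TURN)  ← event matches
  (Survey, SIG_FAR) → (Standby, A_HALT)
  (Survey, SIG_NEAR) → (Dock, A_TURN)
  (Survey, SIG_FULL) → (Manipulate, A_HALT)
event = SIG_LOST selects (Manipulate, A_TURN)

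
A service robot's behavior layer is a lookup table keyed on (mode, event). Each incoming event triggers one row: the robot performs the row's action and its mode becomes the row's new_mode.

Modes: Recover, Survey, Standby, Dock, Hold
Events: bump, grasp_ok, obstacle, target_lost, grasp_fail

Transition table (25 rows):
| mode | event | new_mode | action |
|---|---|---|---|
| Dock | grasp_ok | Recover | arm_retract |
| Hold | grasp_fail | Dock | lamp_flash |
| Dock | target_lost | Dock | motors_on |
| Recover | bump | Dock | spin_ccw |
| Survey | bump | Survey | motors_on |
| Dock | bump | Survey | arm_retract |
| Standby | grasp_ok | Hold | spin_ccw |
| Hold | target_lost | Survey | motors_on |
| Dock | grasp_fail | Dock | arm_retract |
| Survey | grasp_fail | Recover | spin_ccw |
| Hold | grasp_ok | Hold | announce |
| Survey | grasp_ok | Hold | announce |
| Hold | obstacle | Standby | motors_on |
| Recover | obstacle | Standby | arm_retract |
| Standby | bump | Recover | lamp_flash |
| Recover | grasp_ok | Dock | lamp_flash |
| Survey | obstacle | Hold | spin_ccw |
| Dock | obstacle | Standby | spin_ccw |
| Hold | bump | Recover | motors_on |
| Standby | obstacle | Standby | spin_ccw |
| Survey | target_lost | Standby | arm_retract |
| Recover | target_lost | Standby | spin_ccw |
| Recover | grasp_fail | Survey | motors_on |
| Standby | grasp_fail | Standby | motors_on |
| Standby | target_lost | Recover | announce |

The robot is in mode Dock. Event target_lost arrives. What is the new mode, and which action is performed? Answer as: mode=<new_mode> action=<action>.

current mode = Dock; filter table to that mode:
  (Dock, grasp_ok) → (Recover, arm_retract)
  (Dock, target_lost) → (Dock, motors_on)  ← event matches
  (Dock, bump) → (Survey, arm_retract)
  (Dock, grasp_fail) → (Dock, arm_retract)
  (Dock, obstacle) → (Standby, spin_ccw)
event = target_lost selects (Dock, motors_on)

mode=Dock action=motors_on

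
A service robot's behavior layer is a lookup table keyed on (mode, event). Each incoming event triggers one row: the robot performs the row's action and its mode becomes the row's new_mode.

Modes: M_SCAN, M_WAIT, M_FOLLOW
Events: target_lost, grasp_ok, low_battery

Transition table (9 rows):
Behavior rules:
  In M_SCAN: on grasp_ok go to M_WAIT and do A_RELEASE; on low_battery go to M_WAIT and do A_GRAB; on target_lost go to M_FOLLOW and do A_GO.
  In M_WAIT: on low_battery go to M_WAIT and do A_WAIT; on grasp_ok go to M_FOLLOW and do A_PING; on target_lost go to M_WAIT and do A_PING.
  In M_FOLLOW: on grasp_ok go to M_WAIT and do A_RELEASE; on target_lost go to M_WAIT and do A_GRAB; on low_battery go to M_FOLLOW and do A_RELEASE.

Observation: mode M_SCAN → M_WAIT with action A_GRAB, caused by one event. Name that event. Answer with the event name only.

try target_lost: (M_SCAN, target_lost) → (M_FOLLOW, A_GO)
try grasp_ok: (M_SCAN, grasp_ok) → (M_WAIT, A_RELEASE)
try low_battery: (M_SCAN, low_battery) → (M_WAIT, A_GRAB)  ← matches

low_battery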